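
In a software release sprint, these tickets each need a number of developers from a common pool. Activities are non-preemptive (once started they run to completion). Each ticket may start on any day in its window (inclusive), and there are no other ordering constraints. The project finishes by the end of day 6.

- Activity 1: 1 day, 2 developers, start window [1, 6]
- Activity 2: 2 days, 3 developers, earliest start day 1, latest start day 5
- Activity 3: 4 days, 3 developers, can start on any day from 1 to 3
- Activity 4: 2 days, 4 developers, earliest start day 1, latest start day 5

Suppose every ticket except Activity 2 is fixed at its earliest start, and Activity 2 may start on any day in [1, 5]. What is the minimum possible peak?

Activity 2@1: d1:12  d2:10  d3:3  d4:3  d5:0  d6:0 → peak 12
Activity 2@2: d1:9  d2:10  d3:6  d4:3  d5:0  d6:0 → peak 10
Activity 2@3: d1:9  d2:7  d3:6  d4:6  d5:0  d6:0 → peak 9
Activity 2@4: d1:9  d2:7  d3:3  d4:6  d5:3  d6:0 → peak 9
Activity 2@5: d1:9  d2:7  d3:3  d4:3  d5:3  d6:3 → peak 9
Best is Activity 2@3, peak 9.

9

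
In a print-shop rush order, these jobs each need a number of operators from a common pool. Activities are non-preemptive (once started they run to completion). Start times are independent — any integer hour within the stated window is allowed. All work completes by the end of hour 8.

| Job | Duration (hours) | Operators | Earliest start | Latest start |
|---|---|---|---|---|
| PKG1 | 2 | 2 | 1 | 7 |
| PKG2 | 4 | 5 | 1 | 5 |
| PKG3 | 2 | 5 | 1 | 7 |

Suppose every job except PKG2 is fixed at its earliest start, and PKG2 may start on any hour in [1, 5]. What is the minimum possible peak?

PKG2@1: h1:12  h2:12  h3:5  h4:5  h5:0  h6:0  h7:0  h8:0 → peak 12
PKG2@2: h1:7  h2:12  h3:5  h4:5  h5:5  h6:0  h7:0  h8:0 → peak 12
PKG2@3: h1:7  h2:7  h3:5  h4:5  h5:5  h6:5  h7:0  h8:0 → peak 7
PKG2@4: h1:7  h2:7  h3:0  h4:5  h5:5  h6:5  h7:5  h8:0 → peak 7
PKG2@5: h1:7  h2:7  h3:0  h4:0  h5:5  h6:5  h7:5  h8:5 → peak 7
Best is PKG2@3, peak 7.

7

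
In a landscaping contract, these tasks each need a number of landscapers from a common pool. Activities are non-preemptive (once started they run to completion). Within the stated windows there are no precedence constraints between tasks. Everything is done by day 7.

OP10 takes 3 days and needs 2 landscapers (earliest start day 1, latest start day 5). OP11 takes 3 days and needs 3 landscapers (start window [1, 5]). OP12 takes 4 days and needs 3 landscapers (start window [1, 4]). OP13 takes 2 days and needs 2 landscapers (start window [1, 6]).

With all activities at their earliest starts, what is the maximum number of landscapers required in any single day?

Early-start schedule: OP10@1, OP11@1, OP12@1, OP13@1.
Load per day: day 1: 10, day 2: 10, day 3: 8, day 4: 3, day 5: 0, day 6: 0, day 7: 0.
Peak is 10.

10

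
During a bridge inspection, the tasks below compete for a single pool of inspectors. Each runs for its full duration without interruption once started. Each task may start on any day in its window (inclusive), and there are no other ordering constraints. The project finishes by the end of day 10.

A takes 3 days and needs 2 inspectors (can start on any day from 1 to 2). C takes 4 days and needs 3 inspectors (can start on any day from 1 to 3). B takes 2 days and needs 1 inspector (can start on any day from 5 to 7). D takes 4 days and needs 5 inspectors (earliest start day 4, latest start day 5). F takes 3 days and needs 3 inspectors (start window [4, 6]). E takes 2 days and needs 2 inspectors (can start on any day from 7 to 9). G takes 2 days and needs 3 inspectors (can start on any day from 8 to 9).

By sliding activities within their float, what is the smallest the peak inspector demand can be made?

8

Early-start (A@1, C@1, B@5, D@4, F@4, E@7, G@8) gives peak 11: d1:5  d2:5  d3:5  d4:11  d5:9  d6:9  d7:7  d8:5  d9:3  d10:0.
Shift B→7, D→5, G→9.
Schedule A@1, C@1, B@7, D@5, F@4, E@7, G@9: d1:5  d2:5  d3:5  d4:6  d5:8  d6:8  d7:8  d8:8  d9:3  d10:3 — peak 8.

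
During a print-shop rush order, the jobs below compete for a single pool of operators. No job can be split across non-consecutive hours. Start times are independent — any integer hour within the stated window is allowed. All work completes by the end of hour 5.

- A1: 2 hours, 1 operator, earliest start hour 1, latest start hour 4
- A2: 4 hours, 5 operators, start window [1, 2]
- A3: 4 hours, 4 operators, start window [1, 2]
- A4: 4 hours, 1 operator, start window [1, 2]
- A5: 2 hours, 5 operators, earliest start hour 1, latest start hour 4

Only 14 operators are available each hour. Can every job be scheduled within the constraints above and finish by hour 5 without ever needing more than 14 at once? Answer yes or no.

The minimum achievable peak is 15; 14 < 15, so no feasible schedule stays within the cap.

no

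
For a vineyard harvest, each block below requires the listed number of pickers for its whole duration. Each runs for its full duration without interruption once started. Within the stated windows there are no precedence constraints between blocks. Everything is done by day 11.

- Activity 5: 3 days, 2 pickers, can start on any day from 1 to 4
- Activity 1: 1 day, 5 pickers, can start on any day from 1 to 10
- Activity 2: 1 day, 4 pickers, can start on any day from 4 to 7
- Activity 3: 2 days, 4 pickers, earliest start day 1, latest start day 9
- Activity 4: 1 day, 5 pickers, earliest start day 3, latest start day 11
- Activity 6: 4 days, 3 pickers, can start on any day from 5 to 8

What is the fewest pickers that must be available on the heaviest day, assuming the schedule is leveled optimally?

Early-start (Activity 5@1, Activity 1@1, Activity 2@4, Activity 3@1, Activity 4@3, Activity 6@5) gives peak 11: d1:11  d2:6  d3:7  d4:4  d5:3  d6:3  d7:3  d8:3  d9:0  d10:0  d11:0.
Shift Activity 1→4, Activity 2→5, Activity 4→6, Activity 6→7.
Schedule Activity 5@1, Activity 1@4, Activity 2@5, Activity 3@1, Activity 4@6, Activity 6@7: d1:6  d2:6  d3:2  d4:5  d5:4  d6:5  d7:3  d8:3  d9:3  d10:3  d11:0 — peak 6.

6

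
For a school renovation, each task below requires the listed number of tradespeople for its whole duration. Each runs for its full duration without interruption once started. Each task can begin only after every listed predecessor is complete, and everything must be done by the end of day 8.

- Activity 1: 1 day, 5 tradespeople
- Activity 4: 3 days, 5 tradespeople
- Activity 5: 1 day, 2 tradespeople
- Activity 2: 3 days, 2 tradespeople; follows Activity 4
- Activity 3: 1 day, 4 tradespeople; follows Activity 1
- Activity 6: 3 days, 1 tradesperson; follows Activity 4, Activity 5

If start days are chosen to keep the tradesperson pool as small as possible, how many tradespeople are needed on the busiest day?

Early-start (Activity 1@1, Activity 4@1, Activity 5@1, Activity 2@4, Activity 3@2, Activity 6@4) gives peak 12: d1:12  d2:9  d3:5  d4:3  d5:3  d6:3  d7:0  d8:0.
Shift Activity 4→2, Activity 5→5, Activity 2→5, Activity 3→8, Activity 6→6.
Schedule Activity 1@1, Activity 4@2, Activity 5@5, Activity 2@5, Activity 3@8, Activity 6@6: d1:5  d2:5  d3:5  d4:5  d5:4  d6:3  d7:3  d8:5 — peak 5.
Total tradesperson-days = 35 over 8 days ⇒ peak ≥ ⌈35/8⌉ = 5, so 5 is optimal.

5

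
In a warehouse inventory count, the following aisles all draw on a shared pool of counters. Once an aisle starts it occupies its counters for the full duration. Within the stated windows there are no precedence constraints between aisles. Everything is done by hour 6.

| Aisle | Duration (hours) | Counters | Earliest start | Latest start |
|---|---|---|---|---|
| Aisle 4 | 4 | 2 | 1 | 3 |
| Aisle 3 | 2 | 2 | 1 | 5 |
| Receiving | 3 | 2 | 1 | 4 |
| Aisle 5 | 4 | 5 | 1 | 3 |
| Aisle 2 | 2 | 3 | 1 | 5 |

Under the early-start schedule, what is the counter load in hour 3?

9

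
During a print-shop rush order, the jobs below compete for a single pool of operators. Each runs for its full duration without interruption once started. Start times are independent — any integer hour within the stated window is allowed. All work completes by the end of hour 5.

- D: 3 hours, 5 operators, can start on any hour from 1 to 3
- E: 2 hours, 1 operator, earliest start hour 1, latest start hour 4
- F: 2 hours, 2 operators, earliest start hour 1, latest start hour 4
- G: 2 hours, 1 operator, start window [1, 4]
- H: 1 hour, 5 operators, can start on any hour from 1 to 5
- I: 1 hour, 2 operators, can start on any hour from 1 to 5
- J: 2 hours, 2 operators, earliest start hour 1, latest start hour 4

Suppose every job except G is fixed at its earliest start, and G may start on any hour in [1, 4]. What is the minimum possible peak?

17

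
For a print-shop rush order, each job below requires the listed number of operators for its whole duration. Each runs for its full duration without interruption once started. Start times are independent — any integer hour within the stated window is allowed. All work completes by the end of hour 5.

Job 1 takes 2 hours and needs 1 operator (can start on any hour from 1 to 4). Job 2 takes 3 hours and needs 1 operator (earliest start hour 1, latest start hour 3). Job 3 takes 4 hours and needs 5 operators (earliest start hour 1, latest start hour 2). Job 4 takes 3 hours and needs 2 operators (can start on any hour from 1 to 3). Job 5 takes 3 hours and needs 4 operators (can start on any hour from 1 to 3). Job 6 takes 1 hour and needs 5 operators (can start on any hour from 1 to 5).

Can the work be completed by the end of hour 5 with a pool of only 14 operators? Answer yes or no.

yes

Schedule Job 1@1, Job 2@1, Job 3@1, Job 4@1, Job 5@3, Job 6@5: h1:9  h2:9  h3:12  h4:9  h5:9 — peak 12 ≤ 14.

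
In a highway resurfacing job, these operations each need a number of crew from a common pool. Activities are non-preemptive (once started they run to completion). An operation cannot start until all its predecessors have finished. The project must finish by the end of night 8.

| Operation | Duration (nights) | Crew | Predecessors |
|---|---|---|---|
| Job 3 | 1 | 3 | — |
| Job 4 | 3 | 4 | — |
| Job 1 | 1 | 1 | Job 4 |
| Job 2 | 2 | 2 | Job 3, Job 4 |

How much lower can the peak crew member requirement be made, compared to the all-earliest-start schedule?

3

Early-start peak: n1:7  n2:4  n3:4  n4:3  n5:2  n6:0  n7:0  n8:0 ⇒ 7.
Leveled (Job 3@1, Job 4@2, Job 1@5, Job 2@5): n1:3  n2:4  n3:4  n4:4  n5:3  n6:2  n7:0  n8:0 ⇒ 4.
Reduction 7 − 4 = 3.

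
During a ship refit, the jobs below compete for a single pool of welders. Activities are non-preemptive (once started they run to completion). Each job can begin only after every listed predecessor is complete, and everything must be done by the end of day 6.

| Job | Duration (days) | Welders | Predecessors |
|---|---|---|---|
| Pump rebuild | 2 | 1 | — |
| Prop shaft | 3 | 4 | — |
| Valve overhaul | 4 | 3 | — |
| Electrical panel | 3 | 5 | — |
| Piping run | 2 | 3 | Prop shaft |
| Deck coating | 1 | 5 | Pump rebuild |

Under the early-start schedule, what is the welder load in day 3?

17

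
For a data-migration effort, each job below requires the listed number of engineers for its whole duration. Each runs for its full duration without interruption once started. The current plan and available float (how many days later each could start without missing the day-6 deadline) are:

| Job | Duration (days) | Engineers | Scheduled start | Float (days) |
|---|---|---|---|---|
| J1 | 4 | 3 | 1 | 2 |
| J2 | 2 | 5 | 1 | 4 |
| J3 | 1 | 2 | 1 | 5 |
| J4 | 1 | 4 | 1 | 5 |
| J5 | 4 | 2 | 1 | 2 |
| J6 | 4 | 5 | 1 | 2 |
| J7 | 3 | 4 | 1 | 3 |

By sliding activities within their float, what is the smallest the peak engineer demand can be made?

14

Early-start (J1@1, J2@1, J3@1, J4@1, J5@1, J6@1, J7@1) gives peak 25: d1:25  d2:19  d3:14  d4:10  d5:0  d6:0.
Shift J5→2, J6→3, J7→2.
Schedule J1@1, J2@1, J3@1, J4@1, J5@2, J6@3, J7@2: d1:14  d2:14  d3:14  d4:14  d5:7  d6:5 — peak 14.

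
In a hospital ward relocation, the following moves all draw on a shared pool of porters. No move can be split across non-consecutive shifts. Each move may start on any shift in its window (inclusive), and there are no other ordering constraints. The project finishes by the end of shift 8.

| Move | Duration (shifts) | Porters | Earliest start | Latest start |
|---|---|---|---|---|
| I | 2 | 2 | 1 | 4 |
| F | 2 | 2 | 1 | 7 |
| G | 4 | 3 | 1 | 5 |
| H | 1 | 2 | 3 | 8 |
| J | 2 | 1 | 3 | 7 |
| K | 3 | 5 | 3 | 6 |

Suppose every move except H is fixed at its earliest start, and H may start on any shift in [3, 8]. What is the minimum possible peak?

9

H@3: s1:7  s2:7  s3:11  s4:9  s5:5  s6:0  s7:0  s8:0 → peak 11
H@4: s1:7  s2:7  s3:9  s4:11  s5:5  s6:0  s7:0  s8:0 → peak 11
H@5: s1:7  s2:7  s3:9  s4:9  s5:7  s6:0  s7:0  s8:0 → peak 9
H@6: s1:7  s2:7  s3:9  s4:9  s5:5  s6:2  s7:0  s8:0 → peak 9
H@7: s1:7  s2:7  s3:9  s4:9  s5:5  s6:0  s7:2  s8:0 → peak 9
H@8: s1:7  s2:7  s3:9  s4:9  s5:5  s6:0  s7:0  s8:2 → peak 9
Best is H@5, peak 9.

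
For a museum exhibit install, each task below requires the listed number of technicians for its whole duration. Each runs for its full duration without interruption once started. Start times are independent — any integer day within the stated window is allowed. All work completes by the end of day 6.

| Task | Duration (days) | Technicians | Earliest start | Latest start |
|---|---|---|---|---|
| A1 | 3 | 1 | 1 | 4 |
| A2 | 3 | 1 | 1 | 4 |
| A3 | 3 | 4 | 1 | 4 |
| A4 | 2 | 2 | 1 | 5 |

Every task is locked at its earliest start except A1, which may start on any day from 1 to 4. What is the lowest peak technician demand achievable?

A1@1: d1:8  d2:8  d3:6  d4:0  d5:0  d6:0 → peak 8
A1@2: d1:7  d2:8  d3:6  d4:1  d5:0  d6:0 → peak 8
A1@3: d1:7  d2:7  d3:6  d4:1  d5:1  d6:0 → peak 7
A1@4: d1:7  d2:7  d3:5  d4:1  d5:1  d6:1 → peak 7
Best is A1@3, peak 7.

7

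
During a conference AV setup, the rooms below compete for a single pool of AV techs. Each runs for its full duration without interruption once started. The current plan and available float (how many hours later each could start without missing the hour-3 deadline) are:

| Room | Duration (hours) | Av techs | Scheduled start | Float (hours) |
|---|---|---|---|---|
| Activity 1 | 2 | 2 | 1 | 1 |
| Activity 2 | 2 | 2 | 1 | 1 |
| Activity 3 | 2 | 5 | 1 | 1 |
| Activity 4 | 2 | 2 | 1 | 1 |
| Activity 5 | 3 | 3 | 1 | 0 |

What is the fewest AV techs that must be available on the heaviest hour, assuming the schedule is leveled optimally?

Schedule Activity 1@1, Activity 2@1, Activity 3@1, Activity 4@1, Activity 5@1: h1:14  h2:14  h3:3 — peak 14.
No arrangement of the 16 feasible schedules does better.

14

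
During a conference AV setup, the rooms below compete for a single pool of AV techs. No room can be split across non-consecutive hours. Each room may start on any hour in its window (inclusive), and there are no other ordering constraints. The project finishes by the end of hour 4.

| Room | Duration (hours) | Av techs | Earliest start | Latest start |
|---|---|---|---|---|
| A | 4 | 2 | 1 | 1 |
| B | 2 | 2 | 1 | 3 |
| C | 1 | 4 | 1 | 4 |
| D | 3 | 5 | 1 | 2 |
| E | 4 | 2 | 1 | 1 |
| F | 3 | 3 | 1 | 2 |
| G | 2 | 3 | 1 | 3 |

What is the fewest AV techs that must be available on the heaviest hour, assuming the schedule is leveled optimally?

Early-start (A@1, B@1, C@1, D@1, E@1, F@1, G@1) gives peak 21: h1:21  h2:17  h3:12  h4:4.
Shift F→2, G→3.
Schedule A@1, B@1, C@1, D@1, E@1, F@2, G@3: h1:15  h2:14  h3:15  h4:10 — peak 15.

15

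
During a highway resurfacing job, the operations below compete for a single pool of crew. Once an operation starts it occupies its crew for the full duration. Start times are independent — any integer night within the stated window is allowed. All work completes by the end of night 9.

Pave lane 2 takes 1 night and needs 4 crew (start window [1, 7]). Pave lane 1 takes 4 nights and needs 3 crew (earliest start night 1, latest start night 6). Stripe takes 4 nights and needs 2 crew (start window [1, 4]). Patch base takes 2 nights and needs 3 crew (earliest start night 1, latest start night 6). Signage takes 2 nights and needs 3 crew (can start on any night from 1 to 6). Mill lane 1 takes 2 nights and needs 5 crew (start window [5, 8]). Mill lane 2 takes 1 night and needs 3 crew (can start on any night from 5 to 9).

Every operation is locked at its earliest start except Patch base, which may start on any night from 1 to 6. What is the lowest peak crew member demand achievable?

Patch base@1: n1:15  n2:11  n3:5  n4:5  n5:8  n6:5  n7:0  n8:0  n9:0 → peak 15
Patch base@2: n1:12  n2:11  n3:8  n4:5  n5:8  n6:5  n7:0  n8:0  n9:0 → peak 12
Patch base@3: n1:12  n2:8  n3:8  n4:8  n5:8  n6:5  n7:0  n8:0  n9:0 → peak 12
Patch base@4: n1:12  n2:8  n3:5  n4:8  n5:11  n6:5  n7:0  n8:0  n9:0 → peak 12
Patch base@5: n1:12  n2:8  n3:5  n4:5  n5:11  n6:8  n7:0  n8:0  n9:0 → peak 12
Patch base@6: n1:12  n2:8  n3:5  n4:5  n5:8  n6:8  n7:3  n8:0  n9:0 → peak 12
Best is Patch base@2, peak 12.

12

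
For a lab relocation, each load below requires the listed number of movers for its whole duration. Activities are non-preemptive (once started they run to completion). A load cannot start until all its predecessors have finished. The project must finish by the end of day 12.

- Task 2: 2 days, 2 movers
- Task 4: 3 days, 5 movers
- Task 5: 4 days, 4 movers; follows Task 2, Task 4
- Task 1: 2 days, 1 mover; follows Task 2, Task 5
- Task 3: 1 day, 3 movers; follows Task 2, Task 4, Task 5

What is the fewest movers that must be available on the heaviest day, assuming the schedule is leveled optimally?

Early-start (Task 2@1, Task 4@1, Task 5@4, Task 1@8, Task 3@8) gives peak 7: d1:7  d2:7  d3:5  d4:4  d5:4  d6:4  d7:4  d8:4  d9:1  d10:0  d11:0  d12:0.
Shift Task 4→3, Task 5→6, Task 1→10, Task 3→10.
Schedule Task 2@1, Task 4@3, Task 5@6, Task 1@10, Task 3@10: d1:2  d2:2  d3:5  d4:5  d5:5  d6:4  d7:4  d8:4  d9:4  d10:4  d11:1  d12:0 — peak 5.

5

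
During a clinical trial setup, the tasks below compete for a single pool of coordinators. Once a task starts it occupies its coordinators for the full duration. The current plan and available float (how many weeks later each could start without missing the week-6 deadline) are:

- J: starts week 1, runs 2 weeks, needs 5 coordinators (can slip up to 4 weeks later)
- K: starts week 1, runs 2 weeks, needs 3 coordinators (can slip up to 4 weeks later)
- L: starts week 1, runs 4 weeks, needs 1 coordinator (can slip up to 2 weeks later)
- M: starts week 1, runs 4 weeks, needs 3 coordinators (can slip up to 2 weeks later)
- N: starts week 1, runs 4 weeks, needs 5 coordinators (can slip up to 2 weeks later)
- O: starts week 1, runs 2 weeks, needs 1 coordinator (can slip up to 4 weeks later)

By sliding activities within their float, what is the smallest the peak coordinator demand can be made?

Early-start (J@1, K@1, L@1, M@1, N@1, O@1) gives peak 18: w1:18  w2:18  w3:9  w4:9  w5:0  w6:0.
Shift M→3, N→3, O→5.
Schedule J@1, K@1, L@1, M@3, N@3, O@5: w1:9  w2:9  w3:9  w4:9  w5:9  w6:9 — peak 9.
Total coordinator-weeks = 54 over 6 weeks ⇒ peak ≥ ⌈54/6⌉ = 9, so 9 is optimal.

9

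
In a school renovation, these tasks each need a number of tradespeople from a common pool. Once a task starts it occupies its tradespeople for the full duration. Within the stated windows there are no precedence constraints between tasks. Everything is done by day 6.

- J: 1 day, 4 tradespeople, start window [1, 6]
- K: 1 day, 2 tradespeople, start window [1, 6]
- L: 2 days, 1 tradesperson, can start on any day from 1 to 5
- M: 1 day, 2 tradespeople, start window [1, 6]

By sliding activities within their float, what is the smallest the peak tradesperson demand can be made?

4

Early-start (J@1, K@1, L@1, M@1) gives peak 9: d1:9  d2:1  d3:0  d4:0  d5:0  d6:0.
Shift K→2, L→2, M→3.
Schedule J@1, K@2, L@2, M@3: d1:4  d2:3  d3:3  d4:0  d5:0  d6:0 — peak 4.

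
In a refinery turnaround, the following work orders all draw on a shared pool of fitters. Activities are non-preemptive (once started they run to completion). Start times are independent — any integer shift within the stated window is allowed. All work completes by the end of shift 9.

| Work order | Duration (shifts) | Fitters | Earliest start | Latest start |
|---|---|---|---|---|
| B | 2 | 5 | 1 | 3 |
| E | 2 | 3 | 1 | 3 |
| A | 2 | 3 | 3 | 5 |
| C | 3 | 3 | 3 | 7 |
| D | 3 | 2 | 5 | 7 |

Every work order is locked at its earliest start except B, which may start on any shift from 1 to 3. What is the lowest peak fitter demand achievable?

B@1: s1:8  s2:8  s3:6  s4:6  s5:5  s6:2  s7:2  s8:0  s9:0 → peak 8
B@2: s1:3  s2:8  s3:11  s4:6  s5:5  s6:2  s7:2  s8:0  s9:0 → peak 11
B@3: s1:3  s2:3  s3:11  s4:11  s5:5  s6:2  s7:2  s8:0  s9:0 → peak 11
Best is B@1, peak 8.

8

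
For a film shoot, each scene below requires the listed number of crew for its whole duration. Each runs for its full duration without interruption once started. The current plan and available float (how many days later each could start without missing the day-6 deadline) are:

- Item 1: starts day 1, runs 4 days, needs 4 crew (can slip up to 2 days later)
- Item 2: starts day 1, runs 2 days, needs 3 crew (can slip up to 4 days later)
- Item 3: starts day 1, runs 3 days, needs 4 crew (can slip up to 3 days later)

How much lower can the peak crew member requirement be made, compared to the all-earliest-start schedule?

Early-start peak: d1:11  d2:11  d3:8  d4:4  d5:0  d6:0 ⇒ 11.
Leveled (Item 1@1, Item 2@1, Item 3@3): d1:7  d2:7  d3:8  d4:8  d5:4  d6:0 ⇒ 8.
Reduction 11 − 8 = 3.

3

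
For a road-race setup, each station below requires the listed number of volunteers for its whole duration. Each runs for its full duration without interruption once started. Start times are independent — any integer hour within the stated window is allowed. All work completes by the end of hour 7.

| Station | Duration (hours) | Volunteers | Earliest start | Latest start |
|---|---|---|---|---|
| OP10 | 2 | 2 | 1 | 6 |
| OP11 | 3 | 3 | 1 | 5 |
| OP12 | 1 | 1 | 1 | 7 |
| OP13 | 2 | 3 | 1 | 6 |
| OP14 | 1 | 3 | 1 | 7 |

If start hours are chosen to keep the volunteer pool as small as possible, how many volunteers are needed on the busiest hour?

Early-start (OP10@1, OP11@1, OP12@1, OP13@1, OP14@1) gives peak 12: h1:12  h2:8  h3:3  h4:0  h5:0  h6:0  h7:0.
Shift OP12→3, OP13→4, OP14→6.
Schedule OP10@1, OP11@1, OP12@3, OP13@4, OP14@6: h1:5  h2:5  h3:4  h4:3  h5:3  h6:3  h7:0 — peak 5.

5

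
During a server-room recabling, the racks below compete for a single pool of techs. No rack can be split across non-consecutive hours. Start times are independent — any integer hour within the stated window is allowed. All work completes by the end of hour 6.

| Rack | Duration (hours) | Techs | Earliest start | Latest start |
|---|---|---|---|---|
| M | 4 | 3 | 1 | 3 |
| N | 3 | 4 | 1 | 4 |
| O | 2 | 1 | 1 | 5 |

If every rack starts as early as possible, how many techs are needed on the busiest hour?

8

Early-start schedule: M@1, N@1, O@1.
Load per hour: hour 1: 8, hour 2: 8, hour 3: 7, hour 4: 3, hour 5: 0, hour 6: 0.
Peak is 8.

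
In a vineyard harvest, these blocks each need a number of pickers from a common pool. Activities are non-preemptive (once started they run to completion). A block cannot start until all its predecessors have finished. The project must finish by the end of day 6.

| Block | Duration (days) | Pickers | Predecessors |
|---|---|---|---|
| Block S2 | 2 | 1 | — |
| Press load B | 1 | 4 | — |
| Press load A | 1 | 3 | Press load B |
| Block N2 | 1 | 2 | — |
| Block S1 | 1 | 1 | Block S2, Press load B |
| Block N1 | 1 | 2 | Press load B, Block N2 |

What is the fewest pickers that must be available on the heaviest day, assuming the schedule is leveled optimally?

Early-start (Block S2@1, Press load B@1, Press load A@2, Block N2@1, Block S1@3, Block N1@2) gives peak 7: d1:7  d2:6  d3:1  d4:0  d5:0  d6:0.
Shift Press load B→3, Press load A→4, Block S1→4, Block N1→5.
Schedule Block S2@1, Press load B@3, Press load A@4, Block N2@1, Block S1@4, Block N1@5: d1:3  d2:1  d3:4  d4:4  d5:2  d6:0 — peak 4.

4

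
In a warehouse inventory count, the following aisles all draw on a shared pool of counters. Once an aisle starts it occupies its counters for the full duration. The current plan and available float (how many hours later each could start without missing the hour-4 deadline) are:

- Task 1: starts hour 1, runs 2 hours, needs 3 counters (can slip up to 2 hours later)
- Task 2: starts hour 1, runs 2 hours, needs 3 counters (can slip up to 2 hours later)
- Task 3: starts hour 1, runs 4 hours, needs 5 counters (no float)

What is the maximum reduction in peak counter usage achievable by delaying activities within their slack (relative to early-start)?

Early-start peak: h1:11  h2:11  h3:5  h4:5 ⇒ 11.
Leveled (Task 1@1, Task 2@3, Task 3@1): h1:8  h2:8  h3:8  h4:8 ⇒ 8.
Reduction 11 − 8 = 3.

3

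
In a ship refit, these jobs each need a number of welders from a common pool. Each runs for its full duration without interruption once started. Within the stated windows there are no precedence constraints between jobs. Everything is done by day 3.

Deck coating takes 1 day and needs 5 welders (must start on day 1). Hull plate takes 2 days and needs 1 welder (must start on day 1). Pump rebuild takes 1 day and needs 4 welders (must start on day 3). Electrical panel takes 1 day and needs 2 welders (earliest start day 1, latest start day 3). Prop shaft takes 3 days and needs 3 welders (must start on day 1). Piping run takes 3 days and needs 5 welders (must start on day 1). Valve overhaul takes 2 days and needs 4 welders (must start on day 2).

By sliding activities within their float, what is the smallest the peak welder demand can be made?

16

Schedule Deck coating@1, Hull plate@1, Pump rebuild@3, Electrical panel@1, Prop shaft@1, Piping run@1, Valve overhaul@2: d1:16  d2:13  d3:16 — peak 16.
No arrangement of the 3 feasible schedules does better.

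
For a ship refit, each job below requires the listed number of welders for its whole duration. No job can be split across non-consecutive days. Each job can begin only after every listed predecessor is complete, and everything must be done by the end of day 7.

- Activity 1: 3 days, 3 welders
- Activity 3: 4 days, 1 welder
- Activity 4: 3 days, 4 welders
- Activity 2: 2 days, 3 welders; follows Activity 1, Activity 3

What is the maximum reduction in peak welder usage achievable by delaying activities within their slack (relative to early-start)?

Early-start peak: d1:8  d2:8  d3:8  d4:1  d5:3  d6:3  d7:0 ⇒ 8.
Leveled (Activity 1@1, Activity 3@1, Activity 4@4, Activity 2@5): d1:4  d2:4  d3:4  d4:5  d5:7  d6:7  d7:0 ⇒ 7.
Reduction 8 − 7 = 1.

1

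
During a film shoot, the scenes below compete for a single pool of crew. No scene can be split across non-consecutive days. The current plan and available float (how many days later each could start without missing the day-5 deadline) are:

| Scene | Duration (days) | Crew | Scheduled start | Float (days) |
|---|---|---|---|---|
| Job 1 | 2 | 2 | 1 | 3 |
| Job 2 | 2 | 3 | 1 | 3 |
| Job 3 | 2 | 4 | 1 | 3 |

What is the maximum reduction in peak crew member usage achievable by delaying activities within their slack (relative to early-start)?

4

Early-start peak: d1:9  d2:9  d3:0  d4:0  d5:0 ⇒ 9.
Leveled (Job 1@1, Job 2@1, Job 3@3): d1:5  d2:5  d3:4  d4:4  d5:0 ⇒ 5.
Reduction 9 − 5 = 4.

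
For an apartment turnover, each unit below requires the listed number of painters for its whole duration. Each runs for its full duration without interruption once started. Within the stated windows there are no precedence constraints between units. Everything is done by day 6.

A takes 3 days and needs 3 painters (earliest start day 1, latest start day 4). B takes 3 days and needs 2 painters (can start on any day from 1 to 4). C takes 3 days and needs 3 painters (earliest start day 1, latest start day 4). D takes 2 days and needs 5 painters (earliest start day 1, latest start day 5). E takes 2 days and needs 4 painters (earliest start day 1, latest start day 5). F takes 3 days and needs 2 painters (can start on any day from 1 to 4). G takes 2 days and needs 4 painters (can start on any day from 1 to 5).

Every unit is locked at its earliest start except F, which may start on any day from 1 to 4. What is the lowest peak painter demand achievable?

21

F@1: d1:23  d2:23  d3:10  d4:0  d5:0  d6:0 → peak 23
F@2: d1:21  d2:23  d3:10  d4:2  d5:0  d6:0 → peak 23
F@3: d1:21  d2:21  d3:10  d4:2  d5:2  d6:0 → peak 21
F@4: d1:21  d2:21  d3:8  d4:2  d5:2  d6:2 → peak 21
Best is F@3, peak 21.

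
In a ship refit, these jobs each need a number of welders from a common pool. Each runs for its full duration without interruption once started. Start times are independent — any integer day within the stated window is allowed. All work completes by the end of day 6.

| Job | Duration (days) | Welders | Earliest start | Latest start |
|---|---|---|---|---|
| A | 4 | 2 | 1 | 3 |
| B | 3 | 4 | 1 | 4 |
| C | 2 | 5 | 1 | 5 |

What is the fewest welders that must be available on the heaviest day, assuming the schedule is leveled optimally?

6

Early-start (A@1, B@1, C@1) gives peak 11: d1:11  d2:11  d3:6  d4:2  d5:0  d6:0.
Shift C→5.
Schedule A@1, B@1, C@5: d1:6  d2:6  d3:6  d4:2  d5:5  d6:5 — peak 6.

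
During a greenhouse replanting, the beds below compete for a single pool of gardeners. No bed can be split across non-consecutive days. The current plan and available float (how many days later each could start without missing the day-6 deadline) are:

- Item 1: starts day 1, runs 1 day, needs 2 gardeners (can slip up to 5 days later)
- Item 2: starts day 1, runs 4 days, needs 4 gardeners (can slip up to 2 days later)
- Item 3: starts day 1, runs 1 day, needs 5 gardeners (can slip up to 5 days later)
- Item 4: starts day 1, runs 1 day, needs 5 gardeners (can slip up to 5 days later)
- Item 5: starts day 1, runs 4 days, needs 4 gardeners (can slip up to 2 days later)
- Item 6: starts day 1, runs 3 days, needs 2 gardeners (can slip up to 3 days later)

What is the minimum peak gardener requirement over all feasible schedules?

10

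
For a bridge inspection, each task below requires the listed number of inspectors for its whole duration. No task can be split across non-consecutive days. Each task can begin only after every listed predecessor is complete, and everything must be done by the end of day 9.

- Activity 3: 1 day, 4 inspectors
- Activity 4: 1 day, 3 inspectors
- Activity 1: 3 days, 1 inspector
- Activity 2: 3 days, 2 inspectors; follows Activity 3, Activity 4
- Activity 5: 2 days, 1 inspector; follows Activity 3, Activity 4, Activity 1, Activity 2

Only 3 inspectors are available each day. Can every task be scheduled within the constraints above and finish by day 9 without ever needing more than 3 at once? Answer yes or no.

The minimum achievable peak is 4; 3 < 4, so no feasible schedule stays within the cap.

no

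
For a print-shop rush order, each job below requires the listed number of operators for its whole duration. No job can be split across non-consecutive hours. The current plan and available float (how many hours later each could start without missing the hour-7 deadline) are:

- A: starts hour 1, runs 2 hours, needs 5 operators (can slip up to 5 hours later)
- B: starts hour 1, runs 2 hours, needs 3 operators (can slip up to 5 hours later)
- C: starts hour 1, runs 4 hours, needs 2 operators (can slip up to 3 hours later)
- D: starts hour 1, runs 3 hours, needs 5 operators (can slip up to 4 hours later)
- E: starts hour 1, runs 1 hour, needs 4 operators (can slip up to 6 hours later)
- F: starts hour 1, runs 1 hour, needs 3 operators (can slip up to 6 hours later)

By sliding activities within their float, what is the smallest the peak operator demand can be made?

Early-start (A@1, B@1, C@1, D@1, E@1, F@1) gives peak 22: h1:22  h2:15  h3:7  h4:2  h5:0  h6:0  h7:0.
Shift B→6, D→3, E→6, F→7.
Schedule A@1, B@6, C@1, D@3, E@6, F@7: h1:7  h2:7  h3:7  h4:7  h5:5  h6:7  h7:6 — peak 7.
Total operator-hours = 46 over 7 hours ⇒ peak ≥ ⌈46/7⌉ = 7, so 7 is optimal.

7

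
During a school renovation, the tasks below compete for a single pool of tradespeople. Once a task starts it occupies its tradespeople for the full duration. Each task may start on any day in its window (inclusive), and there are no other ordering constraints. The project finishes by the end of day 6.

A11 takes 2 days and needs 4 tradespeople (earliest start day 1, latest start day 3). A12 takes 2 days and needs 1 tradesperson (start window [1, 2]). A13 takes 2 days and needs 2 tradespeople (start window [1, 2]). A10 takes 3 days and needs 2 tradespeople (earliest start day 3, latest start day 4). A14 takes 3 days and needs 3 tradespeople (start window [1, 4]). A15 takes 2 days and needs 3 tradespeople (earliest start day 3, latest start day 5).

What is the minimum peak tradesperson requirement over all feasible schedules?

7

Early-start (A11@1, A12@1, A13@1, A10@3, A14@1, A15@3) gives peak 10: d1:10  d2:10  d3:8  d4:5  d5:2  d6:0.
Shift A11→3, A10→4, A15→5.
Schedule A11@3, A12@1, A13@1, A10@4, A14@1, A15@5: d1:6  d2:6  d3:7  d4:6  d5:5  d6:5 — peak 7.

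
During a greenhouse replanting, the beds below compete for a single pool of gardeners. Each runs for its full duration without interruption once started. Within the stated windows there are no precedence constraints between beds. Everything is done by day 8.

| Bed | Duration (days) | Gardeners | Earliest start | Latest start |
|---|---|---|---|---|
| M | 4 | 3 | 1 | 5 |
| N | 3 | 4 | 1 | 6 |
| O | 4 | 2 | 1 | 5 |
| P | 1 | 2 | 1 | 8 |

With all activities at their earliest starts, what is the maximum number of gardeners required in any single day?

11

Early-start schedule: M@1, N@1, O@1, P@1.
Load per day: day 1: 11, day 2: 9, day 3: 9, day 4: 5, day 5: 0, day 6: 0, day 7: 0, day 8: 0.
Peak is 11.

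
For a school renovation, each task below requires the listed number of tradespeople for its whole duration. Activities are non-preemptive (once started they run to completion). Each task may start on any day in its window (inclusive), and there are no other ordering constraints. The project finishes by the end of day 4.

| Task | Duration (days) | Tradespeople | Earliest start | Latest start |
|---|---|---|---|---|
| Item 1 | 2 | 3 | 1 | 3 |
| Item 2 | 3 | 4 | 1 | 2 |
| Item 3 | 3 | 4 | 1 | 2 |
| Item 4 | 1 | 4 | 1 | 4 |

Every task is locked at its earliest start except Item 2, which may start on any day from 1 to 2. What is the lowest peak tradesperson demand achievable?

11

Item 2@1: d1:15  d2:11  d3:8  d4:0 → peak 15
Item 2@2: d1:11  d2:11  d3:8  d4:4 → peak 11
Best is Item 2@2, peak 11.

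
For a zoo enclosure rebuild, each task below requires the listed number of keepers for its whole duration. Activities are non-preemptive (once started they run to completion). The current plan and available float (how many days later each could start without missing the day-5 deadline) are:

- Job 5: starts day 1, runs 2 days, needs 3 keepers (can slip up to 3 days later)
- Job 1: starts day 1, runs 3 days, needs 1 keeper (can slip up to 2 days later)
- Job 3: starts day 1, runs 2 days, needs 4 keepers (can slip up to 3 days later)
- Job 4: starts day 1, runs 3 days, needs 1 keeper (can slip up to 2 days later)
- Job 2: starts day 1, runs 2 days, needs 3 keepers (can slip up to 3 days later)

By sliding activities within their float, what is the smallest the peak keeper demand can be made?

6

Early-start (Job 5@1, Job 1@1, Job 3@1, Job 4@1, Job 2@1) gives peak 12: d1:12  d2:12  d3:2  d4:0  d5:0.
Shift Job 1→3, Job 3→3, Job 4→3.
Schedule Job 5@1, Job 1@3, Job 3@3, Job 4@3, Job 2@1: d1:6  d2:6  d3:6  d4:6  d5:2 — peak 6.
Total keeper-days = 26 over 5 days ⇒ peak ≥ ⌈26/5⌉ = 6, so 6 is optimal.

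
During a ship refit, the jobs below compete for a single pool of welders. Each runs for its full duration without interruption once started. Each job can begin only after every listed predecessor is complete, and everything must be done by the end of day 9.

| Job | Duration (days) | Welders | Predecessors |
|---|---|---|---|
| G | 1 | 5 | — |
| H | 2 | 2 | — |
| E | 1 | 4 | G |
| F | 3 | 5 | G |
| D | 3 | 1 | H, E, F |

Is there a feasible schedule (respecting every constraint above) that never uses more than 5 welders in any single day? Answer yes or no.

no

The minimum achievable peak is 6; 5 < 6, so no feasible schedule stays within the cap.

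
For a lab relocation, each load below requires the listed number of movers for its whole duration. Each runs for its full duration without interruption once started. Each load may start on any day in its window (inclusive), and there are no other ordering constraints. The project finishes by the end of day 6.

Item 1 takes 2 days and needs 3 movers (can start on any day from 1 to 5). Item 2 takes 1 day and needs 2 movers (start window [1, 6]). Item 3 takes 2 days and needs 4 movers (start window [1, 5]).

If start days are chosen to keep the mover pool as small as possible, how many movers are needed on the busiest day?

Early-start (Item 1@1, Item 2@1, Item 3@1) gives peak 9: d1:9  d2:7  d3:0  d4:0  d5:0  d6:0.
Shift Item 2→3, Item 3→4.
Schedule Item 1@1, Item 2@3, Item 3@4: d1:3  d2:3  d3:2  d4:4  d5:4  d6:0 — peak 4.

4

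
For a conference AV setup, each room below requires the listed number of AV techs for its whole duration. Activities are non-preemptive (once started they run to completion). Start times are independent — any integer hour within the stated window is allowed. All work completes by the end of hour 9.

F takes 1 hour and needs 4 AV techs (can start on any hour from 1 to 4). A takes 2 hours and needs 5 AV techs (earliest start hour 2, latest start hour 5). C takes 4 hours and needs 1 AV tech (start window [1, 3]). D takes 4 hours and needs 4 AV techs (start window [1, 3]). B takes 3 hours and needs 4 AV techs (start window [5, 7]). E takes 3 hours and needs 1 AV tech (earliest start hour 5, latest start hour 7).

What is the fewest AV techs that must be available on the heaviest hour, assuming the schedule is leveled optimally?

8

Early-start (F@1, A@2, C@1, D@1, B@5, E@5) gives peak 10: h1:9  h2:10  h3:10  h4:5  h5:5  h6:5  h7:5  h8:0  h9:0.
Shift A→5, C→2, B→7.
Schedule F@1, A@5, C@2, D@1, B@7, E@5: h1:8  h2:5  h3:5  h4:5  h5:7  h6:6  h7:5  h8:4  h9:4 — peak 8.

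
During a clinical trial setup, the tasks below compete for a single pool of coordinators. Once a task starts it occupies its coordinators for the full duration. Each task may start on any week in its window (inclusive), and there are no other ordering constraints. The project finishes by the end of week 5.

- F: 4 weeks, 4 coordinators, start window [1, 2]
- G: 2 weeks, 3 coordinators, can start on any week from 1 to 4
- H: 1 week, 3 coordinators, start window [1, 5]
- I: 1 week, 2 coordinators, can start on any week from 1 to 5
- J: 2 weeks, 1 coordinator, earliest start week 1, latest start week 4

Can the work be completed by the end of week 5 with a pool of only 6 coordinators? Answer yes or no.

The minimum achievable peak is 7; 6 < 7, so no feasible schedule stays within the cap.

no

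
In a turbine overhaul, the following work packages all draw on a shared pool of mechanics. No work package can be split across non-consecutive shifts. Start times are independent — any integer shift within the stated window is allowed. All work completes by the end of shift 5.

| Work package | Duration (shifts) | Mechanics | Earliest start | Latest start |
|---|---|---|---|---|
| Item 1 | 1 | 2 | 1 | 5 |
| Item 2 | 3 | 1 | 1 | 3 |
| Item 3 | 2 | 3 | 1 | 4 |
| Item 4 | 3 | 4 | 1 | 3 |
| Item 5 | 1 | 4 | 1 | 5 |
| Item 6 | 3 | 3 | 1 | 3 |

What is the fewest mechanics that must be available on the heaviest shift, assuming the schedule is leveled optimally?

Early-start (Item 1@1, Item 2@1, Item 3@1, Item 4@1, Item 5@1, Item 6@1) gives peak 17: s1:17  s2:11  s3:8  s4:0  s5:0.
Shift Item 4→2, Item 5→5, Item 6→3.
Schedule Item 1@1, Item 2@1, Item 3@1, Item 4@2, Item 5@5, Item 6@3: s1:6  s2:8  s3:8  s4:7  s5:7 — peak 8.
Total mechanic-shifts = 36 over 5 shifts ⇒ peak ≥ ⌈36/5⌉ = 8, so 8 is optimal.

8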